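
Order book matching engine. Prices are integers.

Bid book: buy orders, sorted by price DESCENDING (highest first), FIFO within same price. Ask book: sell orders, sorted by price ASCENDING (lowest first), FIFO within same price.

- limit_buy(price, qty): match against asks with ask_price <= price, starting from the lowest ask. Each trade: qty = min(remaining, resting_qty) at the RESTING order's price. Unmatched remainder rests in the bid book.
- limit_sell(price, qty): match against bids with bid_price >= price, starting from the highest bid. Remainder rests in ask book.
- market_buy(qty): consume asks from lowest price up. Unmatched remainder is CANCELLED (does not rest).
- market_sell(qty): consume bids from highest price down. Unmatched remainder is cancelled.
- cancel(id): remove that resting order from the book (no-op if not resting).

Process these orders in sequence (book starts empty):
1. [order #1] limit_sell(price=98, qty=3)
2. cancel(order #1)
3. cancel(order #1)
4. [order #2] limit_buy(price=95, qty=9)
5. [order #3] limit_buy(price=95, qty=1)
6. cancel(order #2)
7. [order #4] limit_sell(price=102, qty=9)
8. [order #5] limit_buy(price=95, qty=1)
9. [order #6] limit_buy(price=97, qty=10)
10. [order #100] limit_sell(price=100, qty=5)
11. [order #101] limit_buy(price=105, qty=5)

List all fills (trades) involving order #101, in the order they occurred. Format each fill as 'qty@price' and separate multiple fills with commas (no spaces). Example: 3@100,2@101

Answer: 5@100

Derivation:
After op 1 [order #1] limit_sell(price=98, qty=3): fills=none; bids=[-] asks=[#1:3@98]
After op 2 cancel(order #1): fills=none; bids=[-] asks=[-]
After op 3 cancel(order #1): fills=none; bids=[-] asks=[-]
After op 4 [order #2] limit_buy(price=95, qty=9): fills=none; bids=[#2:9@95] asks=[-]
After op 5 [order #3] limit_buy(price=95, qty=1): fills=none; bids=[#2:9@95 #3:1@95] asks=[-]
After op 6 cancel(order #2): fills=none; bids=[#3:1@95] asks=[-]
After op 7 [order #4] limit_sell(price=102, qty=9): fills=none; bids=[#3:1@95] asks=[#4:9@102]
After op 8 [order #5] limit_buy(price=95, qty=1): fills=none; bids=[#3:1@95 #5:1@95] asks=[#4:9@102]
After op 9 [order #6] limit_buy(price=97, qty=10): fills=none; bids=[#6:10@97 #3:1@95 #5:1@95] asks=[#4:9@102]
After op 10 [order #100] limit_sell(price=100, qty=5): fills=none; bids=[#6:10@97 #3:1@95 #5:1@95] asks=[#100:5@100 #4:9@102]
After op 11 [order #101] limit_buy(price=105, qty=5): fills=#101x#100:5@100; bids=[#6:10@97 #3:1@95 #5:1@95] asks=[#4:9@102]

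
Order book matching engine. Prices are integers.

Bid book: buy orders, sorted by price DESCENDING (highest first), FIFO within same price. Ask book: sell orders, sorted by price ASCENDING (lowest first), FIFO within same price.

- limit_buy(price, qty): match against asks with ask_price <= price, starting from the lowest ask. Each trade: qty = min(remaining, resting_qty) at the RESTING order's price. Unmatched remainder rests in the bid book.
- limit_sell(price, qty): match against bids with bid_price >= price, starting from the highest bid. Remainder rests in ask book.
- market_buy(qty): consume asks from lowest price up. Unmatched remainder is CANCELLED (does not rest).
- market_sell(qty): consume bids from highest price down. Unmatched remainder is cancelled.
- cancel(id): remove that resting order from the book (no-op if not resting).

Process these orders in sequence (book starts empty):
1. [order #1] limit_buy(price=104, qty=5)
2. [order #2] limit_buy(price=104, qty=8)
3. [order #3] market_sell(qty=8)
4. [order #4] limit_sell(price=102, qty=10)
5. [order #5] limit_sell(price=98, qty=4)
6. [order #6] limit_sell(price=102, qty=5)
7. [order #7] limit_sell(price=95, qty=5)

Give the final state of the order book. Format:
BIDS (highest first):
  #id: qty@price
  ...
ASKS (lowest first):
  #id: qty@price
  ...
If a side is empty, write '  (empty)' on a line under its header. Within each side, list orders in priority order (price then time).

After op 1 [order #1] limit_buy(price=104, qty=5): fills=none; bids=[#1:5@104] asks=[-]
After op 2 [order #2] limit_buy(price=104, qty=8): fills=none; bids=[#1:5@104 #2:8@104] asks=[-]
After op 3 [order #3] market_sell(qty=8): fills=#1x#3:5@104 #2x#3:3@104; bids=[#2:5@104] asks=[-]
After op 4 [order #4] limit_sell(price=102, qty=10): fills=#2x#4:5@104; bids=[-] asks=[#4:5@102]
After op 5 [order #5] limit_sell(price=98, qty=4): fills=none; bids=[-] asks=[#5:4@98 #4:5@102]
After op 6 [order #6] limit_sell(price=102, qty=5): fills=none; bids=[-] asks=[#5:4@98 #4:5@102 #6:5@102]
After op 7 [order #7] limit_sell(price=95, qty=5): fills=none; bids=[-] asks=[#7:5@95 #5:4@98 #4:5@102 #6:5@102]

Answer: BIDS (highest first):
  (empty)
ASKS (lowest first):
  #7: 5@95
  #5: 4@98
  #4: 5@102
  #6: 5@102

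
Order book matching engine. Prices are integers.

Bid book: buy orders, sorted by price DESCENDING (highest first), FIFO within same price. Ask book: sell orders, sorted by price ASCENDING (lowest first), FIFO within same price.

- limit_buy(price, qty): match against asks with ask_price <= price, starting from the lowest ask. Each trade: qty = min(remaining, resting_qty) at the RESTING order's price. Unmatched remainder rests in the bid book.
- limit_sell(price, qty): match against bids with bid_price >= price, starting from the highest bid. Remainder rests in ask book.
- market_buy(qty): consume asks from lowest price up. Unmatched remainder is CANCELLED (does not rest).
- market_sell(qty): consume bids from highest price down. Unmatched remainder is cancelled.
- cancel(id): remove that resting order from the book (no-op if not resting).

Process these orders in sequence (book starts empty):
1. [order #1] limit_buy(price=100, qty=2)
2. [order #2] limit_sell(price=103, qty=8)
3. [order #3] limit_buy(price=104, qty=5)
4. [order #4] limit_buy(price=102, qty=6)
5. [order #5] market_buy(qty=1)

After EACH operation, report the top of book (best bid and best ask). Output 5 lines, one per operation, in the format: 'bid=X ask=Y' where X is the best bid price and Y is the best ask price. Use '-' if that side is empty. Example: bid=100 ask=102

Answer: bid=100 ask=-
bid=100 ask=103
bid=100 ask=103
bid=102 ask=103
bid=102 ask=103

Derivation:
After op 1 [order #1] limit_buy(price=100, qty=2): fills=none; bids=[#1:2@100] asks=[-]
After op 2 [order #2] limit_sell(price=103, qty=8): fills=none; bids=[#1:2@100] asks=[#2:8@103]
After op 3 [order #3] limit_buy(price=104, qty=5): fills=#3x#2:5@103; bids=[#1:2@100] asks=[#2:3@103]
After op 4 [order #4] limit_buy(price=102, qty=6): fills=none; bids=[#4:6@102 #1:2@100] asks=[#2:3@103]
After op 5 [order #5] market_buy(qty=1): fills=#5x#2:1@103; bids=[#4:6@102 #1:2@100] asks=[#2:2@103]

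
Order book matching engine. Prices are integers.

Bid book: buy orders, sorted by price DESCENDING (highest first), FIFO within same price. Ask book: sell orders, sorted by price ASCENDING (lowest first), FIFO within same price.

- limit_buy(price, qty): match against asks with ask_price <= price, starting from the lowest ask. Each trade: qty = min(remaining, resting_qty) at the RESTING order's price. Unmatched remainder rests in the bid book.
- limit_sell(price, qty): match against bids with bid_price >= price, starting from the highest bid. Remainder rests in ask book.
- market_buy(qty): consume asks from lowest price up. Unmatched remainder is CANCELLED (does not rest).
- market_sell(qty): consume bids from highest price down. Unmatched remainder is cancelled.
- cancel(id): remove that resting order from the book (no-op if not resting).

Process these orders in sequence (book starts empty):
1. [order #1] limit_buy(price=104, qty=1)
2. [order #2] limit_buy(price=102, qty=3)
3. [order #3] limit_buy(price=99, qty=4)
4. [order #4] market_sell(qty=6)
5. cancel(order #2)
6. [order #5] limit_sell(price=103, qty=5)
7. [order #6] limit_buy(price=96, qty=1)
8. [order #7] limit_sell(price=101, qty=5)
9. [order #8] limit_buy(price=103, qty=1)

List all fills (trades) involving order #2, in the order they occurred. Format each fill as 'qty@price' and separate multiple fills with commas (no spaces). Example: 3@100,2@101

After op 1 [order #1] limit_buy(price=104, qty=1): fills=none; bids=[#1:1@104] asks=[-]
After op 2 [order #2] limit_buy(price=102, qty=3): fills=none; bids=[#1:1@104 #2:3@102] asks=[-]
After op 3 [order #3] limit_buy(price=99, qty=4): fills=none; bids=[#1:1@104 #2:3@102 #3:4@99] asks=[-]
After op 4 [order #4] market_sell(qty=6): fills=#1x#4:1@104 #2x#4:3@102 #3x#4:2@99; bids=[#3:2@99] asks=[-]
After op 5 cancel(order #2): fills=none; bids=[#3:2@99] asks=[-]
After op 6 [order #5] limit_sell(price=103, qty=5): fills=none; bids=[#3:2@99] asks=[#5:5@103]
After op 7 [order #6] limit_buy(price=96, qty=1): fills=none; bids=[#3:2@99 #6:1@96] asks=[#5:5@103]
After op 8 [order #7] limit_sell(price=101, qty=5): fills=none; bids=[#3:2@99 #6:1@96] asks=[#7:5@101 #5:5@103]
After op 9 [order #8] limit_buy(price=103, qty=1): fills=#8x#7:1@101; bids=[#3:2@99 #6:1@96] asks=[#7:4@101 #5:5@103]

Answer: 3@102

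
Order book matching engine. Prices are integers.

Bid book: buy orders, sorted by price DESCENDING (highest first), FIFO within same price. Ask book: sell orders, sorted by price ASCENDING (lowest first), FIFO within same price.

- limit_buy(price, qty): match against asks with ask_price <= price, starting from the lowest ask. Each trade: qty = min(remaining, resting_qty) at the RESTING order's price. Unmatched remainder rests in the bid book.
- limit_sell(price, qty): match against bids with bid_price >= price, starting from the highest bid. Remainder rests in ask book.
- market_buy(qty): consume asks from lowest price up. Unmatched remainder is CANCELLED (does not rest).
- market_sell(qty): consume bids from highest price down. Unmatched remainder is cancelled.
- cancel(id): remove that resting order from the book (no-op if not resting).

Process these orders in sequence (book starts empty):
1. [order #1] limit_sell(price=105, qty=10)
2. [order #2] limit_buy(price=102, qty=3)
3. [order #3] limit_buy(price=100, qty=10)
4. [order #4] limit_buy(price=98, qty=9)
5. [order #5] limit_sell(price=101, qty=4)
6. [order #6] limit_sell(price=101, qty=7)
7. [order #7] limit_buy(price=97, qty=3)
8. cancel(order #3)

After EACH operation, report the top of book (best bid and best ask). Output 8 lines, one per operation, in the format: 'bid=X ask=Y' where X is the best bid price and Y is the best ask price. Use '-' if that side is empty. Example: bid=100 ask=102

After op 1 [order #1] limit_sell(price=105, qty=10): fills=none; bids=[-] asks=[#1:10@105]
After op 2 [order #2] limit_buy(price=102, qty=3): fills=none; bids=[#2:3@102] asks=[#1:10@105]
After op 3 [order #3] limit_buy(price=100, qty=10): fills=none; bids=[#2:3@102 #3:10@100] asks=[#1:10@105]
After op 4 [order #4] limit_buy(price=98, qty=9): fills=none; bids=[#2:3@102 #3:10@100 #4:9@98] asks=[#1:10@105]
After op 5 [order #5] limit_sell(price=101, qty=4): fills=#2x#5:3@102; bids=[#3:10@100 #4:9@98] asks=[#5:1@101 #1:10@105]
After op 6 [order #6] limit_sell(price=101, qty=7): fills=none; bids=[#3:10@100 #4:9@98] asks=[#5:1@101 #6:7@101 #1:10@105]
After op 7 [order #7] limit_buy(price=97, qty=3): fills=none; bids=[#3:10@100 #4:9@98 #7:3@97] asks=[#5:1@101 #6:7@101 #1:10@105]
After op 8 cancel(order #3): fills=none; bids=[#4:9@98 #7:3@97] asks=[#5:1@101 #6:7@101 #1:10@105]

Answer: bid=- ask=105
bid=102 ask=105
bid=102 ask=105
bid=102 ask=105
bid=100 ask=101
bid=100 ask=101
bid=100 ask=101
bid=98 ask=101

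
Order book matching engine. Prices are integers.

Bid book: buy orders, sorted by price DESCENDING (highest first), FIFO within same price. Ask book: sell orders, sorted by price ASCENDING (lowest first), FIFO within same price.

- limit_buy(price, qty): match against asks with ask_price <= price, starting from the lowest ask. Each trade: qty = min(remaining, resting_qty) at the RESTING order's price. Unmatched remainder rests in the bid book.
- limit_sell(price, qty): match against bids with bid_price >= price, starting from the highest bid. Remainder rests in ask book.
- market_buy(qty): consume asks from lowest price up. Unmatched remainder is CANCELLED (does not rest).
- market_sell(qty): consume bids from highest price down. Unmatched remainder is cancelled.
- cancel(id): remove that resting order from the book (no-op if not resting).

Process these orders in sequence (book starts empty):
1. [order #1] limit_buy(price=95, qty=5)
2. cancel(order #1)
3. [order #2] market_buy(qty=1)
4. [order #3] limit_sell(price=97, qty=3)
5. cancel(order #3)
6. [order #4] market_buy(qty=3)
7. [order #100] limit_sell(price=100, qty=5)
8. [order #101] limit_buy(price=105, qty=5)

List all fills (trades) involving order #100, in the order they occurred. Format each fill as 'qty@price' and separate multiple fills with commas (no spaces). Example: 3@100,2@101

Answer: 5@100

Derivation:
After op 1 [order #1] limit_buy(price=95, qty=5): fills=none; bids=[#1:5@95] asks=[-]
After op 2 cancel(order #1): fills=none; bids=[-] asks=[-]
After op 3 [order #2] market_buy(qty=1): fills=none; bids=[-] asks=[-]
After op 4 [order #3] limit_sell(price=97, qty=3): fills=none; bids=[-] asks=[#3:3@97]
After op 5 cancel(order #3): fills=none; bids=[-] asks=[-]
After op 6 [order #4] market_buy(qty=3): fills=none; bids=[-] asks=[-]
After op 7 [order #100] limit_sell(price=100, qty=5): fills=none; bids=[-] asks=[#100:5@100]
After op 8 [order #101] limit_buy(price=105, qty=5): fills=#101x#100:5@100; bids=[-] asks=[-]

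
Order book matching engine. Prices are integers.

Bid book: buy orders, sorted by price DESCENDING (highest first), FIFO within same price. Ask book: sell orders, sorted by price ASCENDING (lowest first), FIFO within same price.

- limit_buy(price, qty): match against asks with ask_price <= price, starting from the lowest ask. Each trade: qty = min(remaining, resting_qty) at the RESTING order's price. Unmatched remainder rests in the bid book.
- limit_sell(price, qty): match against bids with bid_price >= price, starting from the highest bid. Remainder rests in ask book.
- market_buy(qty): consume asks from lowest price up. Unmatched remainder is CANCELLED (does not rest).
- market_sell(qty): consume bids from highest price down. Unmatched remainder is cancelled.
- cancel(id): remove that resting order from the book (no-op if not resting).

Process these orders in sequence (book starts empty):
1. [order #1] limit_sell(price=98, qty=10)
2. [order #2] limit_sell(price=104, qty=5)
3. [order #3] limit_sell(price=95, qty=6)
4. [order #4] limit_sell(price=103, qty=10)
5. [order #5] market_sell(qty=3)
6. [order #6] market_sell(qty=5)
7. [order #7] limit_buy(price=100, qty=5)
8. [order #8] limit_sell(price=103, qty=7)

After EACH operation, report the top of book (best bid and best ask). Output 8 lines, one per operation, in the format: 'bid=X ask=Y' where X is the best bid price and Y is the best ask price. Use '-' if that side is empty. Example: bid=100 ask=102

After op 1 [order #1] limit_sell(price=98, qty=10): fills=none; bids=[-] asks=[#1:10@98]
After op 2 [order #2] limit_sell(price=104, qty=5): fills=none; bids=[-] asks=[#1:10@98 #2:5@104]
After op 3 [order #3] limit_sell(price=95, qty=6): fills=none; bids=[-] asks=[#3:6@95 #1:10@98 #2:5@104]
After op 4 [order #4] limit_sell(price=103, qty=10): fills=none; bids=[-] asks=[#3:6@95 #1:10@98 #4:10@103 #2:5@104]
After op 5 [order #5] market_sell(qty=3): fills=none; bids=[-] asks=[#3:6@95 #1:10@98 #4:10@103 #2:5@104]
After op 6 [order #6] market_sell(qty=5): fills=none; bids=[-] asks=[#3:6@95 #1:10@98 #4:10@103 #2:5@104]
After op 7 [order #7] limit_buy(price=100, qty=5): fills=#7x#3:5@95; bids=[-] asks=[#3:1@95 #1:10@98 #4:10@103 #2:5@104]
After op 8 [order #8] limit_sell(price=103, qty=7): fills=none; bids=[-] asks=[#3:1@95 #1:10@98 #4:10@103 #8:7@103 #2:5@104]

Answer: bid=- ask=98
bid=- ask=98
bid=- ask=95
bid=- ask=95
bid=- ask=95
bid=- ask=95
bid=- ask=95
bid=- ask=95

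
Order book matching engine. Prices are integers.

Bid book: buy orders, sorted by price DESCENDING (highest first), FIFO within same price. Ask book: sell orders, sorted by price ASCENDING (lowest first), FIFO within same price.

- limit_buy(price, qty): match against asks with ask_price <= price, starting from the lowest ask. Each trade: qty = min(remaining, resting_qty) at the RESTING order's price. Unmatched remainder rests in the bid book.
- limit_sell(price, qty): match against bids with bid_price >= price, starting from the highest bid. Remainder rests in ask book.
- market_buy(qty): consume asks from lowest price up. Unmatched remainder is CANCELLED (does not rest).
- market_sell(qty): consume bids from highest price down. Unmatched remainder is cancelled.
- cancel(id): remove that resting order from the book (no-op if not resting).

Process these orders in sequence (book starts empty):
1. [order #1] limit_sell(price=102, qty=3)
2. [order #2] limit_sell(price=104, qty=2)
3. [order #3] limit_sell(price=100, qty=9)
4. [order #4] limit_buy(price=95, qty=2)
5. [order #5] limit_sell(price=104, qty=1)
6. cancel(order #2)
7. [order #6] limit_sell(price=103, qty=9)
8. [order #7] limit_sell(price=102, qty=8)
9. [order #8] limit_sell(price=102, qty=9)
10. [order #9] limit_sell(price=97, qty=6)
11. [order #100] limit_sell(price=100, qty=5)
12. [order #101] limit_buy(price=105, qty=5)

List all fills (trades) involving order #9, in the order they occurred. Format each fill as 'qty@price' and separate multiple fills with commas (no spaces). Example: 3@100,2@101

After op 1 [order #1] limit_sell(price=102, qty=3): fills=none; bids=[-] asks=[#1:3@102]
After op 2 [order #2] limit_sell(price=104, qty=2): fills=none; bids=[-] asks=[#1:3@102 #2:2@104]
After op 3 [order #3] limit_sell(price=100, qty=9): fills=none; bids=[-] asks=[#3:9@100 #1:3@102 #2:2@104]
After op 4 [order #4] limit_buy(price=95, qty=2): fills=none; bids=[#4:2@95] asks=[#3:9@100 #1:3@102 #2:2@104]
After op 5 [order #5] limit_sell(price=104, qty=1): fills=none; bids=[#4:2@95] asks=[#3:9@100 #1:3@102 #2:2@104 #5:1@104]
After op 6 cancel(order #2): fills=none; bids=[#4:2@95] asks=[#3:9@100 #1:3@102 #5:1@104]
After op 7 [order #6] limit_sell(price=103, qty=9): fills=none; bids=[#4:2@95] asks=[#3:9@100 #1:3@102 #6:9@103 #5:1@104]
After op 8 [order #7] limit_sell(price=102, qty=8): fills=none; bids=[#4:2@95] asks=[#3:9@100 #1:3@102 #7:8@102 #6:9@103 #5:1@104]
After op 9 [order #8] limit_sell(price=102, qty=9): fills=none; bids=[#4:2@95] asks=[#3:9@100 #1:3@102 #7:8@102 #8:9@102 #6:9@103 #5:1@104]
After op 10 [order #9] limit_sell(price=97, qty=6): fills=none; bids=[#4:2@95] asks=[#9:6@97 #3:9@100 #1:3@102 #7:8@102 #8:9@102 #6:9@103 #5:1@104]
After op 11 [order #100] limit_sell(price=100, qty=5): fills=none; bids=[#4:2@95] asks=[#9:6@97 #3:9@100 #100:5@100 #1:3@102 #7:8@102 #8:9@102 #6:9@103 #5:1@104]
After op 12 [order #101] limit_buy(price=105, qty=5): fills=#101x#9:5@97; bids=[#4:2@95] asks=[#9:1@97 #3:9@100 #100:5@100 #1:3@102 #7:8@102 #8:9@102 #6:9@103 #5:1@104]

Answer: 5@97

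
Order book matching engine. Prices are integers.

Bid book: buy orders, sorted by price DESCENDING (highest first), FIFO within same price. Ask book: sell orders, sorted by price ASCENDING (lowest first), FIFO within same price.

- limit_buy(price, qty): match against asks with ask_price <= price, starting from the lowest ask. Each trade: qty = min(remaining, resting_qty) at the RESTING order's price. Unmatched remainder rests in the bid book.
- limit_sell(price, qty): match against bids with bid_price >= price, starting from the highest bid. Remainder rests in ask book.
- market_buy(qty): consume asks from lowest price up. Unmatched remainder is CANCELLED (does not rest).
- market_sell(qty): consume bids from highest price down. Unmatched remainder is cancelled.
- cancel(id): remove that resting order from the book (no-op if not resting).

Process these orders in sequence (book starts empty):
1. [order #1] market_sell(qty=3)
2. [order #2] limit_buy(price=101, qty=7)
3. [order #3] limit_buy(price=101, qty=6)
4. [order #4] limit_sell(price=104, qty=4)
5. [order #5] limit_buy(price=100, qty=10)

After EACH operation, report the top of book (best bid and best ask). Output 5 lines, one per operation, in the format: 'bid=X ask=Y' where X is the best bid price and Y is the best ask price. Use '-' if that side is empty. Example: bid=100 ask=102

Answer: bid=- ask=-
bid=101 ask=-
bid=101 ask=-
bid=101 ask=104
bid=101 ask=104

Derivation:
After op 1 [order #1] market_sell(qty=3): fills=none; bids=[-] asks=[-]
After op 2 [order #2] limit_buy(price=101, qty=7): fills=none; bids=[#2:7@101] asks=[-]
After op 3 [order #3] limit_buy(price=101, qty=6): fills=none; bids=[#2:7@101 #3:6@101] asks=[-]
After op 4 [order #4] limit_sell(price=104, qty=4): fills=none; bids=[#2:7@101 #3:6@101] asks=[#4:4@104]
After op 5 [order #5] limit_buy(price=100, qty=10): fills=none; bids=[#2:7@101 #3:6@101 #5:10@100] asks=[#4:4@104]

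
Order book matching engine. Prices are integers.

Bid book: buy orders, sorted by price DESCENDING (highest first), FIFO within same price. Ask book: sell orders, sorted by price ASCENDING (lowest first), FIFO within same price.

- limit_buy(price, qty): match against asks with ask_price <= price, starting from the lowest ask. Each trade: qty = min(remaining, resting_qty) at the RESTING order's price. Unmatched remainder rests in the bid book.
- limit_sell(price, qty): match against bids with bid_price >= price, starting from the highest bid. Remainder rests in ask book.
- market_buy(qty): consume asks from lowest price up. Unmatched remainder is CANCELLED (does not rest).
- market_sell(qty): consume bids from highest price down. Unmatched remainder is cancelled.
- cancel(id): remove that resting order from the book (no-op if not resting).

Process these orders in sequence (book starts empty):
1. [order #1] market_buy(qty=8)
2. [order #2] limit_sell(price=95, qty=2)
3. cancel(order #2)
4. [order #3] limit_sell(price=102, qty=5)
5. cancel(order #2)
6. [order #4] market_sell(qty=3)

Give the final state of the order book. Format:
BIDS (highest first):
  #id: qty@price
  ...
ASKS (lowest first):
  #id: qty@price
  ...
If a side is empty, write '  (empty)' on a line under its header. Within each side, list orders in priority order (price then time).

Answer: BIDS (highest first):
  (empty)
ASKS (lowest first):
  #3: 5@102

Derivation:
After op 1 [order #1] market_buy(qty=8): fills=none; bids=[-] asks=[-]
After op 2 [order #2] limit_sell(price=95, qty=2): fills=none; bids=[-] asks=[#2:2@95]
After op 3 cancel(order #2): fills=none; bids=[-] asks=[-]
After op 4 [order #3] limit_sell(price=102, qty=5): fills=none; bids=[-] asks=[#3:5@102]
After op 5 cancel(order #2): fills=none; bids=[-] asks=[#3:5@102]
After op 6 [order #4] market_sell(qty=3): fills=none; bids=[-] asks=[#3:5@102]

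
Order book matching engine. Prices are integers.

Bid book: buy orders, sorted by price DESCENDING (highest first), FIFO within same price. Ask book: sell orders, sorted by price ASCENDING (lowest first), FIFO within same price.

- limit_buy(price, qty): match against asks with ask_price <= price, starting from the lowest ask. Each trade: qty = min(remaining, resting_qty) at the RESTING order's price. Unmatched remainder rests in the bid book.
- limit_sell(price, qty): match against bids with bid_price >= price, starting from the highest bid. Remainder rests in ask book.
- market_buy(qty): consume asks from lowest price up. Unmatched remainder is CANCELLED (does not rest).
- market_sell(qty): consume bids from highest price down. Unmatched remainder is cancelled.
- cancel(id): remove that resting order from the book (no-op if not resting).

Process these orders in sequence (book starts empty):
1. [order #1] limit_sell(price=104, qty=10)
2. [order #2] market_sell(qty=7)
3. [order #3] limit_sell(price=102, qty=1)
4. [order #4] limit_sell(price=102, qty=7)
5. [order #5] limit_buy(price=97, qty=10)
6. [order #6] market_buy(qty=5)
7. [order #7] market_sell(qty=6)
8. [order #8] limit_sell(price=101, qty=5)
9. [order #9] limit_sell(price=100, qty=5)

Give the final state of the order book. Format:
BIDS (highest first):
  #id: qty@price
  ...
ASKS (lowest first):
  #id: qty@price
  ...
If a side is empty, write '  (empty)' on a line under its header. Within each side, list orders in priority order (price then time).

Answer: BIDS (highest first):
  #5: 4@97
ASKS (lowest first):
  #9: 5@100
  #8: 5@101
  #4: 3@102
  #1: 10@104

Derivation:
After op 1 [order #1] limit_sell(price=104, qty=10): fills=none; bids=[-] asks=[#1:10@104]
After op 2 [order #2] market_sell(qty=7): fills=none; bids=[-] asks=[#1:10@104]
After op 3 [order #3] limit_sell(price=102, qty=1): fills=none; bids=[-] asks=[#3:1@102 #1:10@104]
After op 4 [order #4] limit_sell(price=102, qty=7): fills=none; bids=[-] asks=[#3:1@102 #4:7@102 #1:10@104]
After op 5 [order #5] limit_buy(price=97, qty=10): fills=none; bids=[#5:10@97] asks=[#3:1@102 #4:7@102 #1:10@104]
After op 6 [order #6] market_buy(qty=5): fills=#6x#3:1@102 #6x#4:4@102; bids=[#5:10@97] asks=[#4:3@102 #1:10@104]
After op 7 [order #7] market_sell(qty=6): fills=#5x#7:6@97; bids=[#5:4@97] asks=[#4:3@102 #1:10@104]
After op 8 [order #8] limit_sell(price=101, qty=5): fills=none; bids=[#5:4@97] asks=[#8:5@101 #4:3@102 #1:10@104]
After op 9 [order #9] limit_sell(price=100, qty=5): fills=none; bids=[#5:4@97] asks=[#9:5@100 #8:5@101 #4:3@102 #1:10@104]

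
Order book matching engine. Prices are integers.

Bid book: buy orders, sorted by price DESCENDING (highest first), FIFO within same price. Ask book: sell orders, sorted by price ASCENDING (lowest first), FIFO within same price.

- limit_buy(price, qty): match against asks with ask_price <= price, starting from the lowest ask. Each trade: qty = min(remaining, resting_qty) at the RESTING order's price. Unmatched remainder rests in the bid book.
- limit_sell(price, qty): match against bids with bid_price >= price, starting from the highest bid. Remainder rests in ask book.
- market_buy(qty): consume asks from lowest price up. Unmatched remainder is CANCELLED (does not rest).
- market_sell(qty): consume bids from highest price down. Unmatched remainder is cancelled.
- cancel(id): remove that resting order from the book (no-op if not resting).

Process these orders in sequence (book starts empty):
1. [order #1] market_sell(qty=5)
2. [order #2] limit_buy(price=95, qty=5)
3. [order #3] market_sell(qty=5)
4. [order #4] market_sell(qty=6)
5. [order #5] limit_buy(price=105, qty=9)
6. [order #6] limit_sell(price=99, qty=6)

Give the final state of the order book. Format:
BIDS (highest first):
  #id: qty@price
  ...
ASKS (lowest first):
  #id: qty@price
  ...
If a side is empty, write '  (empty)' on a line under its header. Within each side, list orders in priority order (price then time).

After op 1 [order #1] market_sell(qty=5): fills=none; bids=[-] asks=[-]
After op 2 [order #2] limit_buy(price=95, qty=5): fills=none; bids=[#2:5@95] asks=[-]
After op 3 [order #3] market_sell(qty=5): fills=#2x#3:5@95; bids=[-] asks=[-]
After op 4 [order #4] market_sell(qty=6): fills=none; bids=[-] asks=[-]
After op 5 [order #5] limit_buy(price=105, qty=9): fills=none; bids=[#5:9@105] asks=[-]
After op 6 [order #6] limit_sell(price=99, qty=6): fills=#5x#6:6@105; bids=[#5:3@105] asks=[-]

Answer: BIDS (highest first):
  #5: 3@105
ASKS (lowest first):
  (empty)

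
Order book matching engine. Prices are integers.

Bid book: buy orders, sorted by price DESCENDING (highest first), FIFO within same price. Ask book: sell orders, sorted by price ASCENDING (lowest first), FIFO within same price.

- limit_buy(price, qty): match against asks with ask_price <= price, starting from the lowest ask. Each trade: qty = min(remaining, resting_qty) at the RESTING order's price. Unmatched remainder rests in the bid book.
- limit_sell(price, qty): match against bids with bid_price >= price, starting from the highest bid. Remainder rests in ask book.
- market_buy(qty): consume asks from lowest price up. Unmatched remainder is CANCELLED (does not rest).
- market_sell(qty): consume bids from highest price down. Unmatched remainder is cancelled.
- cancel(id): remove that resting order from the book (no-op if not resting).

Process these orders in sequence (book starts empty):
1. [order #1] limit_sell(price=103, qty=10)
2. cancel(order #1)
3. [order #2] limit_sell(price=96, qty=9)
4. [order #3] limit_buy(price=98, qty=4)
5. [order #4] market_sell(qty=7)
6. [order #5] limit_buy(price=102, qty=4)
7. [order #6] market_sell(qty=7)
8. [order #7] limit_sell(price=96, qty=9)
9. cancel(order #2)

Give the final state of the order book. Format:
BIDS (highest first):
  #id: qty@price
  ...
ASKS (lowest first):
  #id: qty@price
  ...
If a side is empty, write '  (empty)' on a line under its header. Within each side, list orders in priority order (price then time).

Answer: BIDS (highest first):
  (empty)
ASKS (lowest first):
  #7: 9@96

Derivation:
After op 1 [order #1] limit_sell(price=103, qty=10): fills=none; bids=[-] asks=[#1:10@103]
After op 2 cancel(order #1): fills=none; bids=[-] asks=[-]
After op 3 [order #2] limit_sell(price=96, qty=9): fills=none; bids=[-] asks=[#2:9@96]
After op 4 [order #3] limit_buy(price=98, qty=4): fills=#3x#2:4@96; bids=[-] asks=[#2:5@96]
After op 5 [order #4] market_sell(qty=7): fills=none; bids=[-] asks=[#2:5@96]
After op 6 [order #5] limit_buy(price=102, qty=4): fills=#5x#2:4@96; bids=[-] asks=[#2:1@96]
After op 7 [order #6] market_sell(qty=7): fills=none; bids=[-] asks=[#2:1@96]
After op 8 [order #7] limit_sell(price=96, qty=9): fills=none; bids=[-] asks=[#2:1@96 #7:9@96]
After op 9 cancel(order #2): fills=none; bids=[-] asks=[#7:9@96]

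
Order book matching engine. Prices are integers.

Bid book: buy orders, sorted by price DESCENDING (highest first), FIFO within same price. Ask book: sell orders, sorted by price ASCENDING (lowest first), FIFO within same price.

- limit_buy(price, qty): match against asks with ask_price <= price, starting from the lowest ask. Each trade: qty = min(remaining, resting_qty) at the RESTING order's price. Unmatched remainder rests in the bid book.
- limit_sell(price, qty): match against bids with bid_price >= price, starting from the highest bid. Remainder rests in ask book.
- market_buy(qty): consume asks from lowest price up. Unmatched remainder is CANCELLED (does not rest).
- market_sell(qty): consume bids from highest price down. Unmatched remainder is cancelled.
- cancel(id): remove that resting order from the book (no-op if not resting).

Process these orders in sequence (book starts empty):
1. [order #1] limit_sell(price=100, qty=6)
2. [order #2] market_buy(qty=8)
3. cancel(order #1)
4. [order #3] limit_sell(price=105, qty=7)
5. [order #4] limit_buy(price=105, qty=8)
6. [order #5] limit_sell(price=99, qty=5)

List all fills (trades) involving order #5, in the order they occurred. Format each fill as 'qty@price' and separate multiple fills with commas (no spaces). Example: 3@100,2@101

After op 1 [order #1] limit_sell(price=100, qty=6): fills=none; bids=[-] asks=[#1:6@100]
After op 2 [order #2] market_buy(qty=8): fills=#2x#1:6@100; bids=[-] asks=[-]
After op 3 cancel(order #1): fills=none; bids=[-] asks=[-]
After op 4 [order #3] limit_sell(price=105, qty=7): fills=none; bids=[-] asks=[#3:7@105]
After op 5 [order #4] limit_buy(price=105, qty=8): fills=#4x#3:7@105; bids=[#4:1@105] asks=[-]
After op 6 [order #5] limit_sell(price=99, qty=5): fills=#4x#5:1@105; bids=[-] asks=[#5:4@99]

Answer: 1@105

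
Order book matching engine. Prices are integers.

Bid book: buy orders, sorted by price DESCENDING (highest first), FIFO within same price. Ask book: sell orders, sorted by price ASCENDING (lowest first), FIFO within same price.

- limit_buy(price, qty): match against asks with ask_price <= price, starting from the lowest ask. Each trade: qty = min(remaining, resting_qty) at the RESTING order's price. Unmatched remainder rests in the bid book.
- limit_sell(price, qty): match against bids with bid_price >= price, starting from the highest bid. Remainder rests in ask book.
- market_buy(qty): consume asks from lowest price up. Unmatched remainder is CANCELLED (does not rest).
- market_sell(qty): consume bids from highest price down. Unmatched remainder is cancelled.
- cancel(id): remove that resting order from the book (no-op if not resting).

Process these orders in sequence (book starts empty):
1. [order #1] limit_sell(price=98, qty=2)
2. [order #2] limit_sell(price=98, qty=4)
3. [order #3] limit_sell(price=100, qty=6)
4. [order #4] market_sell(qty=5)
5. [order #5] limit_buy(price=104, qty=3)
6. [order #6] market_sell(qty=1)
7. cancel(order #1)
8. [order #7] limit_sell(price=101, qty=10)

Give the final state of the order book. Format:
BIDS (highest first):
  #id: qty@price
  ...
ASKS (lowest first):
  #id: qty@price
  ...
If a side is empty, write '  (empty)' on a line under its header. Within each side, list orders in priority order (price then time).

Answer: BIDS (highest first):
  (empty)
ASKS (lowest first):
  #2: 3@98
  #3: 6@100
  #7: 10@101

Derivation:
After op 1 [order #1] limit_sell(price=98, qty=2): fills=none; bids=[-] asks=[#1:2@98]
After op 2 [order #2] limit_sell(price=98, qty=4): fills=none; bids=[-] asks=[#1:2@98 #2:4@98]
After op 3 [order #3] limit_sell(price=100, qty=6): fills=none; bids=[-] asks=[#1:2@98 #2:4@98 #3:6@100]
After op 4 [order #4] market_sell(qty=5): fills=none; bids=[-] asks=[#1:2@98 #2:4@98 #3:6@100]
After op 5 [order #5] limit_buy(price=104, qty=3): fills=#5x#1:2@98 #5x#2:1@98; bids=[-] asks=[#2:3@98 #3:6@100]
After op 6 [order #6] market_sell(qty=1): fills=none; bids=[-] asks=[#2:3@98 #3:6@100]
After op 7 cancel(order #1): fills=none; bids=[-] asks=[#2:3@98 #3:6@100]
After op 8 [order #7] limit_sell(price=101, qty=10): fills=none; bids=[-] asks=[#2:3@98 #3:6@100 #7:10@101]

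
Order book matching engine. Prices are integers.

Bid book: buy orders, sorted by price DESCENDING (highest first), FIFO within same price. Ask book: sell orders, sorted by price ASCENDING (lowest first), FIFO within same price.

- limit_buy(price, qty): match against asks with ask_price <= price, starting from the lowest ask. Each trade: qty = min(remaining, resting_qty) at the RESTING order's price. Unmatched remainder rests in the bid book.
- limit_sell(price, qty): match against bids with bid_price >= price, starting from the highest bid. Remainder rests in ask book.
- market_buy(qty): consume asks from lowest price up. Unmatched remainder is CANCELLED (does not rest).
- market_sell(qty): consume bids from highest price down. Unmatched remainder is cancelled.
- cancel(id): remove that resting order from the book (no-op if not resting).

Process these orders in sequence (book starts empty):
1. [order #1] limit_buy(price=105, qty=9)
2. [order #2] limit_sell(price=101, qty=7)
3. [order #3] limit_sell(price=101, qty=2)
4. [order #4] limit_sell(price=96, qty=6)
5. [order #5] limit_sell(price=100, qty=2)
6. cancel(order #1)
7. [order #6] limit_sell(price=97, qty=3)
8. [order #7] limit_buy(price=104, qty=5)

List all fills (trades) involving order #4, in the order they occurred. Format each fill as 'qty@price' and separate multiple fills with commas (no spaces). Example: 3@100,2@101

After op 1 [order #1] limit_buy(price=105, qty=9): fills=none; bids=[#1:9@105] asks=[-]
After op 2 [order #2] limit_sell(price=101, qty=7): fills=#1x#2:7@105; bids=[#1:2@105] asks=[-]
After op 3 [order #3] limit_sell(price=101, qty=2): fills=#1x#3:2@105; bids=[-] asks=[-]
After op 4 [order #4] limit_sell(price=96, qty=6): fills=none; bids=[-] asks=[#4:6@96]
After op 5 [order #5] limit_sell(price=100, qty=2): fills=none; bids=[-] asks=[#4:6@96 #5:2@100]
After op 6 cancel(order #1): fills=none; bids=[-] asks=[#4:6@96 #5:2@100]
After op 7 [order #6] limit_sell(price=97, qty=3): fills=none; bids=[-] asks=[#4:6@96 #6:3@97 #5:2@100]
After op 8 [order #7] limit_buy(price=104, qty=5): fills=#7x#4:5@96; bids=[-] asks=[#4:1@96 #6:3@97 #5:2@100]

Answer: 5@96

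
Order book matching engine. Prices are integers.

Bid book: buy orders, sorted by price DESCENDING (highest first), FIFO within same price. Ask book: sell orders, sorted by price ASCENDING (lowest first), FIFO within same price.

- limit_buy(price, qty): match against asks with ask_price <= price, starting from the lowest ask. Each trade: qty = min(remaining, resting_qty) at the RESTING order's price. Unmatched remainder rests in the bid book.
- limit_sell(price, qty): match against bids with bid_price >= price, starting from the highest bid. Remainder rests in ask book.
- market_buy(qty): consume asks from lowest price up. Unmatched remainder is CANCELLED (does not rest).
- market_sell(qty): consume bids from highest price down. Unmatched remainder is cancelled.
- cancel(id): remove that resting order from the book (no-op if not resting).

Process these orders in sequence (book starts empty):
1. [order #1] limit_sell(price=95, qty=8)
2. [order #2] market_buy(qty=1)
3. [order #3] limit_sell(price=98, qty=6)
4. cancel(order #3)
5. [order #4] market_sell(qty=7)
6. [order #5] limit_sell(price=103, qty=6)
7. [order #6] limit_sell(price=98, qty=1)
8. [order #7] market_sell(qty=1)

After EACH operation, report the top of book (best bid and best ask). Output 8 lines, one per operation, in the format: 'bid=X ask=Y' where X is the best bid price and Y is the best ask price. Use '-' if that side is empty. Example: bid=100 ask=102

After op 1 [order #1] limit_sell(price=95, qty=8): fills=none; bids=[-] asks=[#1:8@95]
After op 2 [order #2] market_buy(qty=1): fills=#2x#1:1@95; bids=[-] asks=[#1:7@95]
After op 3 [order #3] limit_sell(price=98, qty=6): fills=none; bids=[-] asks=[#1:7@95 #3:6@98]
After op 4 cancel(order #3): fills=none; bids=[-] asks=[#1:7@95]
After op 5 [order #4] market_sell(qty=7): fills=none; bids=[-] asks=[#1:7@95]
After op 6 [order #5] limit_sell(price=103, qty=6): fills=none; bids=[-] asks=[#1:7@95 #5:6@103]
After op 7 [order #6] limit_sell(price=98, qty=1): fills=none; bids=[-] asks=[#1:7@95 #6:1@98 #5:6@103]
After op 8 [order #7] market_sell(qty=1): fills=none; bids=[-] asks=[#1:7@95 #6:1@98 #5:6@103]

Answer: bid=- ask=95
bid=- ask=95
bid=- ask=95
bid=- ask=95
bid=- ask=95
bid=- ask=95
bid=- ask=95
bid=- ask=95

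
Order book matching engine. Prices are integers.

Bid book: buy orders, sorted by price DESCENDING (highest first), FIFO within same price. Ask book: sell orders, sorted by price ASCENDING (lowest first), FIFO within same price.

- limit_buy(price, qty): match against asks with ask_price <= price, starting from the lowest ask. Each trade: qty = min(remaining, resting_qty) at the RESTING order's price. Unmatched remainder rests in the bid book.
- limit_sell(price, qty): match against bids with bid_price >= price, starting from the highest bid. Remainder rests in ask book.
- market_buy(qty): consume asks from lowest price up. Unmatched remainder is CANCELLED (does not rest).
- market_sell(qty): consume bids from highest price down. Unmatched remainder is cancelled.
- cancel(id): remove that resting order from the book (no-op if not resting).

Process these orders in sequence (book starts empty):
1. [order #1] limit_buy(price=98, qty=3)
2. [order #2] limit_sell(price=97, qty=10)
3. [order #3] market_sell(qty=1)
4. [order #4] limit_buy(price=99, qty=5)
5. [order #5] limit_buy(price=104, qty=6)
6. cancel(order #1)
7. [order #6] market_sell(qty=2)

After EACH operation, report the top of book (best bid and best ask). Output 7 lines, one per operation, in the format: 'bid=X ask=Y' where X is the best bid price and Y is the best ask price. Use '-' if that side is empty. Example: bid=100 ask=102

Answer: bid=98 ask=-
bid=- ask=97
bid=- ask=97
bid=- ask=97
bid=104 ask=-
bid=104 ask=-
bid=104 ask=-

Derivation:
After op 1 [order #1] limit_buy(price=98, qty=3): fills=none; bids=[#1:3@98] asks=[-]
After op 2 [order #2] limit_sell(price=97, qty=10): fills=#1x#2:3@98; bids=[-] asks=[#2:7@97]
After op 3 [order #3] market_sell(qty=1): fills=none; bids=[-] asks=[#2:7@97]
After op 4 [order #4] limit_buy(price=99, qty=5): fills=#4x#2:5@97; bids=[-] asks=[#2:2@97]
After op 5 [order #5] limit_buy(price=104, qty=6): fills=#5x#2:2@97; bids=[#5:4@104] asks=[-]
After op 6 cancel(order #1): fills=none; bids=[#5:4@104] asks=[-]
After op 7 [order #6] market_sell(qty=2): fills=#5x#6:2@104; bids=[#5:2@104] asks=[-]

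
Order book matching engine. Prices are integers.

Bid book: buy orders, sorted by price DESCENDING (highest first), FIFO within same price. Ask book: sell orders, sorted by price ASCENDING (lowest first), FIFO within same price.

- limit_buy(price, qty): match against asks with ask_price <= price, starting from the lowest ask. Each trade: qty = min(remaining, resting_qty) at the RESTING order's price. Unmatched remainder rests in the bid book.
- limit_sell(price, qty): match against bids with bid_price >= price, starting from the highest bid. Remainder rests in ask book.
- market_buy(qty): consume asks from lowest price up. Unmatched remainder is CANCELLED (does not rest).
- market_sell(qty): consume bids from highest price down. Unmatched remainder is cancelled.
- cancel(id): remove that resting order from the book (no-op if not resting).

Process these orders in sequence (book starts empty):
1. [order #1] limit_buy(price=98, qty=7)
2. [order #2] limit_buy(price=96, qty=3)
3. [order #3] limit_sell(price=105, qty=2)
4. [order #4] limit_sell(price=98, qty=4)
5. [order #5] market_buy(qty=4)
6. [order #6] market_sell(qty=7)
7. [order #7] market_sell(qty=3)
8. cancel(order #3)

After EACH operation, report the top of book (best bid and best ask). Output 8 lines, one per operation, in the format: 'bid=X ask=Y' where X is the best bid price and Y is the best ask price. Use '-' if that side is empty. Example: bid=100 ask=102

After op 1 [order #1] limit_buy(price=98, qty=7): fills=none; bids=[#1:7@98] asks=[-]
After op 2 [order #2] limit_buy(price=96, qty=3): fills=none; bids=[#1:7@98 #2:3@96] asks=[-]
After op 3 [order #3] limit_sell(price=105, qty=2): fills=none; bids=[#1:7@98 #2:3@96] asks=[#3:2@105]
After op 4 [order #4] limit_sell(price=98, qty=4): fills=#1x#4:4@98; bids=[#1:3@98 #2:3@96] asks=[#3:2@105]
After op 5 [order #5] market_buy(qty=4): fills=#5x#3:2@105; bids=[#1:3@98 #2:3@96] asks=[-]
After op 6 [order #6] market_sell(qty=7): fills=#1x#6:3@98 #2x#6:3@96; bids=[-] asks=[-]
After op 7 [order #7] market_sell(qty=3): fills=none; bids=[-] asks=[-]
After op 8 cancel(order #3): fills=none; bids=[-] asks=[-]

Answer: bid=98 ask=-
bid=98 ask=-
bid=98 ask=105
bid=98 ask=105
bid=98 ask=-
bid=- ask=-
bid=- ask=-
bid=- ask=-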